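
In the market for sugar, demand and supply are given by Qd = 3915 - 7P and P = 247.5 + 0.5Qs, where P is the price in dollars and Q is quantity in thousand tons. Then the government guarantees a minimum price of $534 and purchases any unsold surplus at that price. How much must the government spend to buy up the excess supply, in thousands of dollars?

211464

Rearranging supply gives Qs = 2P - 495. Setting quantity demanded equal to quantity supplied, 3915 - 7P = 2P - 495, gives P* = 490 and Q* = 485.
The floor of 534 is above the equilibrium price 490, so it binds.
At P = 534: Qd = 3915 - 7·534 = 177 and Qs = 2·534 - 495 = 573.
Surplus = Qs - Qd = 396.
Government expenditure = surplus × support price = 396 × 534 = 211464.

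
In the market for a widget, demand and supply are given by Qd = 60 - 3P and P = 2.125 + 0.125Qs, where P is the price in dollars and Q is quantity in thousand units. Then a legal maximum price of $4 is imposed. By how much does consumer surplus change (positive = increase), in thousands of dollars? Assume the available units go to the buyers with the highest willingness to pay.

Rearranging supply gives Qs = 8P - 17. Setting quantity demanded equal to quantity supplied, 60 - 3P = 8P - 17, gives P* = 7 and Q* = 39.
The ceiling of 4 is below the equilibrium price 7, so it binds.
At P = 4: Qd = 60 - 3·4 = 48 and Qs = 8·4 - 17 = 15.
Consumer surplus without the control is ½ · (20 - 7) · 39 = 253.5.
With the ceiling, 15 units are sold at 4 (assume they go to the highest-value buyers). The demand price at Q = 15 is 15, so CS = ½ · [(20 - 4) + (15 - 4)] · 15 = 202.5.
Change in consumer surplus = 202.5 - 253.5 = -51.

-51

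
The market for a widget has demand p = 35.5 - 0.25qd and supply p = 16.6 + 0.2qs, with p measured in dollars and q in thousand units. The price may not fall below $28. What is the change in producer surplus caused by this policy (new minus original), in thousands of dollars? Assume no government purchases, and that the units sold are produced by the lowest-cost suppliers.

Rearranging demand gives qd = 142 - 4p; rearranging supply gives qs = 5p - 83. Equilibrium: 142 - 4p = 5p - 83, so 225 = 9p and p* = 25, q* = 42.
Since 28 > 25, the floor is binding.
At p = 28: qd = 142 - 4·28 = 30 and qs = 5·28 - 83 = 57.
Producer surplus without the control is ½ · (25 - 16.6) · 42 = 176.4.
With the floor, 30 units are sold at 28. The supply price at q = 30 is 22.6, so PS = ½ · [(28 - 16.6) + (28 - 22.6)] · 30 = 252.
Change in producer surplus = 252 - 176.4 = 75.6.

75.6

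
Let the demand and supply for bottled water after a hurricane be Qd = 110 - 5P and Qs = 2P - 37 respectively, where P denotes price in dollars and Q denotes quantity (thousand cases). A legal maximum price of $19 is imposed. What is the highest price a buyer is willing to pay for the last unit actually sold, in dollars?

Without the control the market clears where 110 - 5P = 2P - 37, i.e. P* = 21 and Q* = 5.
Because the ceiling (19) lies below the market-clearing price, it is binding.
At P = 19: Qd = 110 - 5·19 = 15 and Qs = 2·19 - 37 = 1.
Only 1 units reach the market. On the demand curve, the marginal buyer's willingness to pay at Q = 1 is (110 - 1)/5 = 21.8.

21.8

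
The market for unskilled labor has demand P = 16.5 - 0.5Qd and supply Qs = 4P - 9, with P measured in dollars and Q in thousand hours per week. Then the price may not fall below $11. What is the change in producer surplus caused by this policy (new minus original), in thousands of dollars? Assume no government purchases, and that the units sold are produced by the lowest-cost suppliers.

36

Rearranging demand gives Qd = 33 - 2P. In a free market, 33 - 2P = 4P - 9 gives the equilibrium P* = 7, Q* = 19.
The floor of 11 is above the equilibrium price 7, so it binds.
At P = 11: Qd = 33 - 2·11 = 11 and Qs = 4·11 - 9 = 35.
Producer surplus without the control is ½ · (7 - 2.25) · 19 = 45.125.
With the floor, 11 units are sold at 11. The supply price at Q = 11 is 5, so PS = ½ · [(11 - 2.25) + (11 - 5)] · 11 = 81.125.
Change in producer surplus = 81.125 - 45.125 = 36.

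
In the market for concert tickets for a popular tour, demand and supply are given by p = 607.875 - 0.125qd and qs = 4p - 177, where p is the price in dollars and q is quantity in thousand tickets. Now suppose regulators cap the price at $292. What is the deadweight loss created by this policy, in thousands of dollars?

49152

Rearranging demand gives qd = 4863 - 8p. Without the control the market clears where 4863 - 8p = 4p - 177, i.e. p* = 420 and q* = 1503.
Because the ceiling (292) lies below the market-clearing price, it is binding.
At p = 292: qd = 4863 - 8·292 = 2527 and qs = 4·292 - 177 = 991.
Quantity traded falls to 991. At q = 991 the demand price is (4863 - 991)/8 = 484 and the supply price is (177 + 991)/4 = 292.
Deadweight loss = ½ · (484 - 292) · (1503 - 991) = ½ · 192 · 512 = 49152.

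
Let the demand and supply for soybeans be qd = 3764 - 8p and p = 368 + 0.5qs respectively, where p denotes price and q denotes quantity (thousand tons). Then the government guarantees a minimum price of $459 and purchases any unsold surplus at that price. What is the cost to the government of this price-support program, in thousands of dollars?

Rearranging supply gives qs = 2p - 736. In a free market, 3764 - 8p = 2p - 736 gives the equilibrium p* = 450, q* = 164.
Because the floor (459) lies above the market-clearing price, it is binding.
At p = 459: qd = 3764 - 8·459 = 92 and qs = 2·459 - 736 = 182.
Surplus = qs - qd = 90.
Government expenditure = surplus × support price = 90 × 459 = 41310.

41310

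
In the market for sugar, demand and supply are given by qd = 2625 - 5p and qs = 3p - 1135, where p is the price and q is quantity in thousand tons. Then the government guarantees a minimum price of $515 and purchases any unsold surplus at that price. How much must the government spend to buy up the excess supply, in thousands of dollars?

185400

Setting quantity demanded equal to quantity supplied, 2625 - 5p = 3p - 1135, gives p* = 470 and q* = 275.
The floor of 515 is above the equilibrium price 470, so it binds.
At p = 515: qd = 2625 - 5·515 = 50 and qs = 3·515 - 1135 = 410.
Surplus = qs - qd = 360.
Government expenditure = surplus × support price = 360 × 515 = 185400.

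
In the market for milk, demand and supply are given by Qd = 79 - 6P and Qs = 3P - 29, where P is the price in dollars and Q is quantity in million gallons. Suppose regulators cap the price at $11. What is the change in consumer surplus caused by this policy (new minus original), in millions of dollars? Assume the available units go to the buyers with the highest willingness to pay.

Equilibrium: 79 - 6P = 3P - 29, so 108 = 9P and P* = 12, Q* = 7.
Because the ceiling (11) lies below the market-clearing price, it is binding.
At P = 11: Qd = 79 - 6·11 = 13 and Qs = 3·11 - 29 = 4.
Consumer surplus without the control is ½ · (79/6 - 12) · 7 = 49/12.
With the ceiling, 4 units are sold at 11 (assume they go to the highest-value buyers). The demand price at Q = 4 is 12.5, so CS = ½ · [(79/6 - 11) + (12.5 - 11)] · 4 = 22/3.
Change in consumer surplus = 22/3 - 49/12 = 3.25.

3.25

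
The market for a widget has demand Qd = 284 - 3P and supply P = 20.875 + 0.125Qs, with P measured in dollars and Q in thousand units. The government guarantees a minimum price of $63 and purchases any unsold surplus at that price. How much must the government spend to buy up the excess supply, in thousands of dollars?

Rearranging supply gives Qs = 8P - 167. Equilibrium: 284 - 3P = 8P - 167, so 451 = 11P and P* = 41, Q* = 161.
The floor of 63 is above the equilibrium price 41, so it binds.
At P = 63: Qd = 284 - 3·63 = 95 and Qs = 8·63 - 167 = 337.
Surplus = Qs - Qd = 242.
Government expenditure = surplus × support price = 242 × 63 = 15246.

15246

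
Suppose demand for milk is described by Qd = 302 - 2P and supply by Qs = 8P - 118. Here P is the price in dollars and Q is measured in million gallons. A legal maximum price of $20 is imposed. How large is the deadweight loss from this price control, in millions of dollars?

In a free market, 302 - 2P = 8P - 118 gives the equilibrium P* = 42, Q* = 218.
Because the ceiling (20) lies below the market-clearing price, it is binding.
At P = 20: Qd = 302 - 2·20 = 262 and Qs = 8·20 - 118 = 42.
Quantity traded falls to 42. At Q = 42 the demand price is (302 - 42)/2 = 130 and the supply price is (118 + 42)/8 = 20.
Deadweight loss = ½ · (130 - 20) · (218 - 42) = ½ · 110 · 176 = 9680.

9680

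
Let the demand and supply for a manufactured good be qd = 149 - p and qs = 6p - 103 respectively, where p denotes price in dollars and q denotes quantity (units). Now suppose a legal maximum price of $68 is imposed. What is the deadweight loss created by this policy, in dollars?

0

In a free market, 149 - p = 6p - 103 gives the equilibrium p* = 36, q* = 113.
Since 68 is above p* = 36, the ceiling does not bind and the free-market outcome prevails.
Since the control does not bind, no trades are prevented and deadweight loss is zero.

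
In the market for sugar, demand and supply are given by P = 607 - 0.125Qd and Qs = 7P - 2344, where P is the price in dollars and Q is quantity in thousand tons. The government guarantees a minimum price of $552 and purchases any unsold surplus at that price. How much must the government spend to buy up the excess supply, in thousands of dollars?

596160

Rearranging demand gives Qd = 4856 - 8P. Without the control the market clears where 4856 - 8P = 7P - 2344, i.e. P* = 480 and Q* = 1016.
Because the floor (552) lies above the market-clearing price, it is binding.
At P = 552: Qd = 4856 - 8·552 = 440 and Qs = 7·552 - 2344 = 1520.
Surplus = Qs - Qd = 1080.
Government expenditure = surplus × support price = 1080 × 552 = 596160.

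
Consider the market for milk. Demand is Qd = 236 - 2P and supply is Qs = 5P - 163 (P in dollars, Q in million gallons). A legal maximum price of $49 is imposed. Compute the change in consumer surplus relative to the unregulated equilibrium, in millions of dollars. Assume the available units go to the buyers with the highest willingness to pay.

Equilibrium: 236 - 2P = 5P - 163, so 399 = 7P and P* = 57, Q* = 122.
Because the ceiling (49) lies below the market-clearing price, it is binding.
At P = 49: Qd = 236 - 2·49 = 138 and Qs = 5·49 - 163 = 82.
Consumer surplus without the control is ½ · (118 - 57) · 122 = 3721.
With the ceiling, 82 units are sold at 49 (assume they go to the highest-value buyers). The demand price at Q = 82 is 77, so CS = ½ · [(118 - 49) + (77 - 49)] · 82 = 3977.
Change in consumer surplus = 3977 - 3721 = 256.

256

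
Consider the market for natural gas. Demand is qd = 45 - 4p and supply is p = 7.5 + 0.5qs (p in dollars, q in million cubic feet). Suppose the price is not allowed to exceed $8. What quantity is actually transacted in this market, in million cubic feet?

1

Rearranging supply gives qs = 2p - 15. In a free market, 45 - 4p = 2p - 15 gives the equilibrium p* = 10, q* = 5.
Because the ceiling (8) lies below the market-clearing price, it is binding.
At p = 8: qd = 45 - 4·8 = 13 and qs = 2·8 - 15 = 1.
The quantity actually transacted is the short side, supply: 1.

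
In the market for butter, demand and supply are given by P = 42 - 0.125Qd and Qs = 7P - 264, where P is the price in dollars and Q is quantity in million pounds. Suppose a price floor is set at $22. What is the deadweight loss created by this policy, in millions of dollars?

Rearranging demand gives Qd = 336 - 8P. Setting quantity demanded equal to quantity supplied, 336 - 8P = 7P - 264, gives P* = 40 and Q* = 16.
Since 22 is below P* = 40, the floor does not bind and the free-market outcome prevails.
Since the control does not bind, no trades are prevented and deadweight loss is zero.

0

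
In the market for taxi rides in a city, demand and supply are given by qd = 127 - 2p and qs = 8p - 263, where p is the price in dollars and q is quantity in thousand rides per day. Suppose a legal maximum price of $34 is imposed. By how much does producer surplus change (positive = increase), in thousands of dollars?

-145

Without the control the market clears where 127 - 2p = 8p - 263, i.e. p* = 39 and q* = 49.
Since 34 < 39, the ceiling is binding.
At p = 34: qd = 127 - 2·34 = 59 and qs = 8·34 - 263 = 9.
Producer surplus without the control is ½ · (39 - 32.875) · 49 = 150.0625.
With the ceiling, producers sell 9 units at 34, so PS = ½ · (34 - 32.875) · 9 = 5.0625.
Change in producer surplus = 5.0625 - 150.0625 = -145.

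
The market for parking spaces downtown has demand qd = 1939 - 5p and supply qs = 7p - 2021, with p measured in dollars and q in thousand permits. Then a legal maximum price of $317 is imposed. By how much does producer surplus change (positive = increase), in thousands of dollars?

In a free market, 1939 - 5p = 7p - 2021 gives the equilibrium p* = 330, q* = 289.
The ceiling of 317 is below the equilibrium price 330, so it binds.
At p = 317: qd = 1939 - 5·317 = 354 and qs = 7·317 - 2021 = 198.
Producer surplus without the control is ½ · (330 - 2021/7) · 289 = 83521/14.
With the ceiling, producers sell 198 units at 317, so PS = ½ · (317 - 2021/7) · 198 = 19602/7.
Change in producer surplus = 19602/7 - 83521/14 = -3165.5.

-3165.5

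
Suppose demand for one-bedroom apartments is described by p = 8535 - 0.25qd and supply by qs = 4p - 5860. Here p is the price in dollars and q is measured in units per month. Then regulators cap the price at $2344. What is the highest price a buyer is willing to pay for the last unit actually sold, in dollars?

7656

Rearranging demand gives qd = 34140 - 4p. Equilibrium: 34140 - 4p = 4p - 5860, so 40000 = 8p and p* = 5000, q* = 14140.
Because the ceiling (2344) lies below the market-clearing price, it is binding.
At p = 2344: qd = 34140 - 4·2344 = 24764 and qs = 4·2344 - 5860 = 3516.
Only 3516 units reach the market. On the demand curve, the marginal buyer's willingness to pay at q = 3516 is (34140 - 3516)/4 = 7656.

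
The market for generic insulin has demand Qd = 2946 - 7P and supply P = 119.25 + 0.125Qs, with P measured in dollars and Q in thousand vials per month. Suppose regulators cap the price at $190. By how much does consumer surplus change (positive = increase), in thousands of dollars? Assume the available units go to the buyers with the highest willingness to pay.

Rearranging supply gives Qs = 8P - 954. Without the control the market clears where 2946 - 7P = 8P - 954, i.e. P* = 260 and Q* = 1126.
The ceiling of 190 is below the equilibrium price 260, so it binds.
At P = 190: Qd = 2946 - 7·190 = 1616 and Qs = 8·190 - 954 = 566.
Consumer surplus without the control is ½ · (2946/7 - 260) · 1126 = 633938/7.
With the ceiling, 566 units are sold at 190 (assume they go to the highest-value buyers). The demand price at Q = 566 is 340, so CS = ½ · [(2946/7 - 190) + (340 - 190)] · 566 = 754478/7.
Change in consumer surplus = 754478/7 - 633938/7 = 17220.

17220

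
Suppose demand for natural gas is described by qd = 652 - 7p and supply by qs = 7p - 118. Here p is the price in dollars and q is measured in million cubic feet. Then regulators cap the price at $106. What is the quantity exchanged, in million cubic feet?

Equilibrium: 652 - 7p = 7p - 118, so 770 = 14p and p* = 55, q* = 267.
The ceiling of 106 is above the equilibrium price 55, so it is not binding; the market clears at p* = 55, q* = 267.

267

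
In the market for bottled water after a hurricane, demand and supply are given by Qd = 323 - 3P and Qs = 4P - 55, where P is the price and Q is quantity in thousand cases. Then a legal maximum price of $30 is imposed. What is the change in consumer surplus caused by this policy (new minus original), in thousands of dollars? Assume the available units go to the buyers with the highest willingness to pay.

24

In a free market, 323 - 3P = 4P - 55 gives the equilibrium P* = 54, Q* = 161.
Since 30 < 54, the ceiling is binding.
At P = 30: Qd = 323 - 3·30 = 233 and Qs = 4·30 - 55 = 65.
Consumer surplus without the control is ½ · (323/3 - 54) · 161 = 25921/6.
With the ceiling, 65 units are sold at 30 (assume they go to the highest-value buyers). The demand price at Q = 65 is 86, so CS = ½ · [(323/3 - 30) + (86 - 30)] · 65 = 26065/6.
Change in consumer surplus = 26065/6 - 25921/6 = 24.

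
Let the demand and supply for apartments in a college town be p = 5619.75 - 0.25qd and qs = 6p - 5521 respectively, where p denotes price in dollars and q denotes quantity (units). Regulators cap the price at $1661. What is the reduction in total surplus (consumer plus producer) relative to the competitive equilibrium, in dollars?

Rearranging demand gives qd = 22479 - 4p. Without the control the market clears where 22479 - 4p = 6p - 5521, i.e. p* = 2800 and q* = 11279.
Since 1661 < 2800, the ceiling is binding.
At p = 1661: qd = 22479 - 4·1661 = 15835 and qs = 6·1661 - 5521 = 4445.
Quantity traded falls to 4445. At q = 4445 the demand price is (22479 - 4445)/4 = 4508.5 and the supply price is (5521 + 4445)/6 = 1661.
Deadweight loss = ½ · (4508.5 - 1661) · (11279 - 4445) = ½ · 2847.5 · 6834 = 9729907.5.

9729907.5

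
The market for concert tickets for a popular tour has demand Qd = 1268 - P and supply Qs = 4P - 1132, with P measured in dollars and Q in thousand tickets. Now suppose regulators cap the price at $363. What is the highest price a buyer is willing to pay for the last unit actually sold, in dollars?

Without the control the market clears where 1268 - P = 4P - 1132, i.e. P* = 480 and Q* = 788.
Because the ceiling (363) lies below the market-clearing price, it is binding.
At P = 363: Qd = 1268 - 363 = 905 and Qs = 4·363 - 1132 = 320.
Only 320 units reach the market. On the demand curve, the marginal buyer's willingness to pay at Q = 320 is (1268 - 320) = 948.

948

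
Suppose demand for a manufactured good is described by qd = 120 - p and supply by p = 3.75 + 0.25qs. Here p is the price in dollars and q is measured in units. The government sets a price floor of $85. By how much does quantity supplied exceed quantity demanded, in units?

Rearranging supply gives qs = 4p - 15. Equilibrium: 120 - p = 4p - 15, so 135 = 5p and p* = 27, q* = 93.
Since 85 > 27, the floor is binding.
At p = 85: qd = 120 - 85 = 35 and qs = 4·85 - 15 = 325.
Surplus = qs - qd = 325 - 35 = 290.

290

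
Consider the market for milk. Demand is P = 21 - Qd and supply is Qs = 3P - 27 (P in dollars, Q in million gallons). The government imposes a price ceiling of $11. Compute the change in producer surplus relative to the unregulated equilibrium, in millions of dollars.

-7.5

Rearranging demand gives Qd = 21 - P. In a free market, 21 - P = 3P - 27 gives the equilibrium P* = 12, Q* = 9.
The ceiling of 11 is below the equilibrium price 12, so it binds.
At P = 11: Qd = 21 - 11 = 10 and Qs = 3·11 - 27 = 6.
Producer surplus without the control is ½ · (12 - 9) · 9 = 13.5.
With the ceiling, producers sell 6 units at 11, so PS = ½ · (11 - 9) · 6 = 6.
Change in producer surplus = 6 - 13.5 = -7.5.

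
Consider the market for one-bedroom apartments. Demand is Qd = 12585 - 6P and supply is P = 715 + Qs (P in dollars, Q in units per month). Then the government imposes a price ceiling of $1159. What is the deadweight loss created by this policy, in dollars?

320297.25

Rearranging supply gives Qs = P - 715. Setting quantity demanded equal to quantity supplied, 12585 - 6P = P - 715, gives P* = 1900 and Q* = 1185.
Because the ceiling (1159) lies below the market-clearing price, it is binding.
At P = 1159: Qd = 12585 - 6·1159 = 5631 and Qs = 1159 - 715 = 444.
Quantity traded falls to 444. At Q = 444 the demand price is (12585 - 444)/6 = 2023.5 and the supply price is 715 + 444 = 1159.
Deadweight loss = ½ · (2023.5 - 1159) · (1185 - 444) = ½ · 864.5 · 741 = 320297.25.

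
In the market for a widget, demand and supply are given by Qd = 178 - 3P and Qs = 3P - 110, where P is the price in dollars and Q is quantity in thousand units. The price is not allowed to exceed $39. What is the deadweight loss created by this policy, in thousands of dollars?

In a free market, 178 - 3P = 3P - 110 gives the equilibrium P* = 48, Q* = 34.
Because the ceiling (39) lies below the market-clearing price, it is binding.
At P = 39: Qd = 178 - 3·39 = 61 and Qs = 3·39 - 110 = 7.
Quantity traded falls to 7. At Q = 7 the demand price is (178 - 7)/3 = 57 and the supply price is (110 + 7)/3 = 39.
Deadweight loss = ½ · (57 - 39) · (34 - 7) = ½ · 18 · 27 = 243.

243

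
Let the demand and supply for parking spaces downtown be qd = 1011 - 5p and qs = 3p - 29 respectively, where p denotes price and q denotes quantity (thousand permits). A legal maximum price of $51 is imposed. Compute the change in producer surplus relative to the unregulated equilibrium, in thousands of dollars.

Equilibrium: 1011 - 5p = 3p - 29, so 1040 = 8p and p* = 130, q* = 361.
The ceiling of 51 is below the equilibrium price 130, so it binds.
At p = 51: qd = 1011 - 5·51 = 756 and qs = 3·51 - 29 = 124.
Producer surplus without the control is ½ · (130 - 29/3) · 361 = 130321/6.
With the ceiling, producers sell 124 units at 51, so PS = ½ · (51 - 29/3) · 124 = 7688/3.
Change in producer surplus = 7688/3 - 130321/6 = -19157.5.

-19157.5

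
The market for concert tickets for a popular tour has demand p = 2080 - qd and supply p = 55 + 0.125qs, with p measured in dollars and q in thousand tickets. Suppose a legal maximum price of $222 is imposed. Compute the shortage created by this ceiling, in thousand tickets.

522

Rearranging demand gives qd = 2080 - p; rearranging supply gives qs = 8p - 440. Without the control the market clears where 2080 - p = 8p - 440, i.e. p* = 280 and q* = 1800.
Because the ceiling (222) lies below the market-clearing price, it is binding.
At p = 222: qd = 2080 - 222 = 1858 and qs = 8·222 - 440 = 1336.
Shortage = qd - qs = 1858 - 1336 = 522.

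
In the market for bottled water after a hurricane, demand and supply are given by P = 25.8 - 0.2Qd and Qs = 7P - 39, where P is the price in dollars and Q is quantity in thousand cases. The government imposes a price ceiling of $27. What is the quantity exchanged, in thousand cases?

59

Rearranging demand gives Qd = 129 - 5P. Without the control the market clears where 129 - 5P = 7P - 39, i.e. P* = 14 and Q* = 59.
Since 27 is above P* = 14, the ceiling does not bind and the free-market outcome prevails.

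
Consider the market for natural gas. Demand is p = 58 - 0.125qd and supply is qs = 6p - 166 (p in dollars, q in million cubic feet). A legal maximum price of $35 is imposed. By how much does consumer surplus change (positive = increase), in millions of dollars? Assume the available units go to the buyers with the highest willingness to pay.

215

Rearranging demand gives qd = 464 - 8p. Without the control the market clears where 464 - 8p = 6p - 166, i.e. p* = 45 and q* = 104.
The ceiling of 35 is below the equilibrium price 45, so it binds.
At p = 35: qd = 464 - 8·35 = 184 and qs = 6·35 - 166 = 44.
Consumer surplus without the control is ½ · (58 - 45) · 104 = 676.
With the ceiling, 44 units are sold at 35 (assume they go to the highest-value buyers). The demand price at q = 44 is 52.5, so CS = ½ · [(58 - 35) + (52.5 - 35)] · 44 = 891.
Change in consumer surplus = 891 - 676 = 215.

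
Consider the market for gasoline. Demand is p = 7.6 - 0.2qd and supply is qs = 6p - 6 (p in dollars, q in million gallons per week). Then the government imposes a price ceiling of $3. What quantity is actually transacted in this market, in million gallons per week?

Rearranging demand gives qd = 38 - 5p. Equilibrium: 38 - 5p = 6p - 6, so 44 = 11p and p* = 4, q* = 18.
Because the ceiling (3) lies below the market-clearing price, it is binding.
At p = 3: qd = 38 - 5·3 = 23 and qs = 6·3 - 6 = 12.
The quantity actually transacted is the short side, supply: 12.

12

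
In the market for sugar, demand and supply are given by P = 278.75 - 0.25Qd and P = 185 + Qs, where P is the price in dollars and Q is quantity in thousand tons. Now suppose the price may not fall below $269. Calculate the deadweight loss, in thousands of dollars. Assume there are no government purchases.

810

Rearranging demand gives Qd = 1115 - 4P; rearranging supply gives Qs = P - 185. Setting quantity demanded equal to quantity supplied, 1115 - 4P = P - 185, gives P* = 260 and Q* = 75.
The floor of 269 is above the equilibrium price 260, so it binds.
At P = 269: Qd = 1115 - 4·269 = 39 and Qs = 269 - 185 = 84.
Quantity traded falls to 39. At Q = 39 the demand price is (1115 - 39)/4 = 269 and the supply price is 185 + 39 = 224.
Deadweight loss = ½ · (269 - 224) · (75 - 39) = ½ · 45 · 36 = 810.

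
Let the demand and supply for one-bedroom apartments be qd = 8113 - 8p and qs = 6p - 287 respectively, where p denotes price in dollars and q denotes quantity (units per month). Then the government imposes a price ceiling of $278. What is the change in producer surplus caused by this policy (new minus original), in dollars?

-755734

In a free market, 8113 - 8p = 6p - 287 gives the equilibrium p* = 600, q* = 3313.
The ceiling of 278 is below the equilibrium price 600, so it binds.
At p = 278: qd = 8113 - 8·278 = 5889 and qs = 6·278 - 287 = 1381.
Producer surplus without the control is ½ · (600 - 287/6) · 3313 = 10975969/12.
With the ceiling, producers sell 1381 units at 278, so PS = ½ · (278 - 287/6) · 1381 = 1907161/12.
Change in producer surplus = 1907161/12 - 10975969/12 = -755734.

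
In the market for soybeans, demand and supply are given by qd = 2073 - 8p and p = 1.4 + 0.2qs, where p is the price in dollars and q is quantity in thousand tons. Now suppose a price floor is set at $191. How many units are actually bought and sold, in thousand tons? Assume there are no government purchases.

545

Rearranging supply gives qs = 5p - 7. In a free market, 2073 - 8p = 5p - 7 gives the equilibrium p* = 160, q* = 793.
Since 191 > 160, the floor is binding.
At p = 191: qd = 2073 - 8·191 = 545 and qs = 5·191 - 7 = 948.
The quantity actually transacted is the short side, demand: 545.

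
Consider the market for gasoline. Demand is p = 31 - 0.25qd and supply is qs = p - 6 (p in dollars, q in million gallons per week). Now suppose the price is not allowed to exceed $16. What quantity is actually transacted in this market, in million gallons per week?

Rearranging demand gives qd = 124 - 4p. Equilibrium: 124 - 4p = p - 6, so 130 = 5p and p* = 26, q* = 20.
Since 16 < 26, the ceiling is binding.
At p = 16: qd = 124 - 4·16 = 60 and qs = 16 - 6 = 10.
The quantity actually transacted is the short side, supply: 10.

10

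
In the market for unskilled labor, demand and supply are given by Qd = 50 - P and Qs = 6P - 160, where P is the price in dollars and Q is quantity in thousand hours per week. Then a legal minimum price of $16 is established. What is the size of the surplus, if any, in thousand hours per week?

Equilibrium: 50 - P = 6P - 160, so 210 = 7P and P* = 30, Q* = 20.
Since 16 is below P* = 30, the floor does not bind and the free-market outcome prevails.
Since the control does not bind, there is no surplus.

0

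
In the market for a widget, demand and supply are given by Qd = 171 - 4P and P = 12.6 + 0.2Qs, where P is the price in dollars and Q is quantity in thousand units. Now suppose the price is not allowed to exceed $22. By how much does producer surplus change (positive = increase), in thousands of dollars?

-228

Rearranging supply gives Qs = 5P - 63. In a free market, 171 - 4P = 5P - 63 gives the equilibrium P* = 26, Q* = 67.
Because the ceiling (22) lies below the market-clearing price, it is binding.
At P = 22: Qd = 171 - 4·22 = 83 and Qs = 5·22 - 63 = 47.
Producer surplus without the control is ½ · (26 - 12.6) · 67 = 448.9.
With the ceiling, producers sell 47 units at 22, so PS = ½ · (22 - 12.6) · 47 = 220.9.
Change in producer surplus = 220.9 - 448.9 = -228.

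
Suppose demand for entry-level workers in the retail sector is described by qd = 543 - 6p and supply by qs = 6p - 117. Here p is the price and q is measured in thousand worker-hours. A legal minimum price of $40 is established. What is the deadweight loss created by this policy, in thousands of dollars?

In a free market, 543 - 6p = 6p - 117 gives the equilibrium p* = 55, q* = 213.
The floor of 40 is below the equilibrium price 55, so it is not binding; the market clears at p* = 55, q* = 213.
Since the control does not bind, no trades are prevented and deadweight loss is zero.

0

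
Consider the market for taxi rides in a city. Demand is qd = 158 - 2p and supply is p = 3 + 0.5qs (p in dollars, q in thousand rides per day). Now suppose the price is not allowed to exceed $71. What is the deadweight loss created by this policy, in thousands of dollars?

Rearranging supply gives qs = 2p - 6. Setting quantity demanded equal to quantity supplied, 158 - 2p = 2p - 6, gives p* = 41 and q* = 76.
The ceiling of 71 is above the equilibrium price 41, so it is not binding; the market clears at p* = 41, q* = 76.
Since the control does not bind, no trades are prevented and deadweight loss is zero.

0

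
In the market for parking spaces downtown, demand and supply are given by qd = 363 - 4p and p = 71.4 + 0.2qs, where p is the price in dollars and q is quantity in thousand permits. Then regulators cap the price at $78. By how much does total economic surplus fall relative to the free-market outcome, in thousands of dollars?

22.5

Rearranging supply gives qs = 5p - 357. Setting quantity demanded equal to quantity supplied, 363 - 4p = 5p - 357, gives p* = 80 and q* = 43.
The ceiling of 78 is below the equilibrium price 80, so it binds.
At p = 78: qd = 363 - 4·78 = 51 and qs = 5·78 - 357 = 33.
Quantity traded falls to 33. At q = 33 the demand price is (363 - 33)/4 = 82.5 and the supply price is (357 + 33)/5 = 78.
Deadweight loss = ½ · (82.5 - 78) · (43 - 33) = ½ · 4.5 · 10 = 22.5.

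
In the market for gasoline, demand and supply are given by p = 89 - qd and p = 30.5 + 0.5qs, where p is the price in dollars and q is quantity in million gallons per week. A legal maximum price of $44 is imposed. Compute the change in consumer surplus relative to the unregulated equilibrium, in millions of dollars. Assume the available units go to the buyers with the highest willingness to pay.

Rearranging demand gives qd = 89 - p; rearranging supply gives qs = 2p - 61. Setting quantity demanded equal to quantity supplied, 89 - p = 2p - 61, gives p* = 50 and q* = 39.
Since 44 < 50, the ceiling is binding.
At p = 44: qd = 89 - 44 = 45 and qs = 2·44 - 61 = 27.
Consumer surplus without the control is ½ · (89 - 50) · 39 = 760.5.
With the ceiling, 27 units are sold at 44 (assume they go to the highest-value buyers). The demand price at q = 27 is 62, so CS = ½ · [(89 - 44) + (62 - 44)] · 27 = 850.5.
Change in consumer surplus = 850.5 - 760.5 = 90.

90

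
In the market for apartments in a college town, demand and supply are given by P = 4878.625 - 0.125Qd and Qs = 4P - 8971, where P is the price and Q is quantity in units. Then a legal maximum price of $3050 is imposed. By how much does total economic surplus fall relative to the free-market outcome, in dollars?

Rearranging demand gives Qd = 39029 - 8P. In a free market, 39029 - 8P = 4P - 8971 gives the equilibrium P* = 4000, Q* = 7029.
Since 3050 < 4000, the ceiling is binding.
At P = 3050: Qd = 39029 - 8·3050 = 14629 and Qs = 4·3050 - 8971 = 3229.
Quantity traded falls to 3229. At Q = 3229 the demand price is (39029 - 3229)/8 = 4475 and the supply price is (8971 + 3229)/4 = 3050.
Deadweight loss = ½ · (4475 - 3050) · (7029 - 3229) = ½ · 1425 · 3800 = 2707500.

2707500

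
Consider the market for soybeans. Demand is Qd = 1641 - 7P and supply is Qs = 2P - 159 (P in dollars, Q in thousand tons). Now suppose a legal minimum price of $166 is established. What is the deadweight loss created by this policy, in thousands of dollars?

0

Without the control the market clears where 1641 - 7P = 2P - 159, i.e. P* = 200 and Q* = 241.
Since 166 is below P* = 200, the floor does not bind and the free-market outcome prevails.
Since the control does not bind, no trades are prevented and deadweight loss is zero.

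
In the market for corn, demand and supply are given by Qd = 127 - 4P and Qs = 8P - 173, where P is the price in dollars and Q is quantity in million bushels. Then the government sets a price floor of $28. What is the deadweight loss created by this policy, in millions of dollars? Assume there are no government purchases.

Without the control the market clears where 127 - 4P = 8P - 173, i.e. P* = 25 and Q* = 27.
Because the floor (28) lies above the market-clearing price, it is binding.
At P = 28: Qd = 127 - 4·28 = 15 and Qs = 8·28 - 173 = 51.
Quantity traded falls to 15. At Q = 15 the demand price is (127 - 15)/4 = 28 and the supply price is (173 + 15)/8 = 23.5.
Deadweight loss = ½ · (28 - 23.5) · (27 - 15) = ½ · 4.5 · 12 = 27.

27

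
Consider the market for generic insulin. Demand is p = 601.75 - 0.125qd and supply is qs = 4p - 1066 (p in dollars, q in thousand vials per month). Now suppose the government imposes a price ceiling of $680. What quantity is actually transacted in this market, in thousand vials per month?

Rearranging demand gives qd = 4814 - 8p. Without the control the market clears where 4814 - 8p = 4p - 1066, i.e. p* = 490 and q* = 894.
Since 680 is above p* = 490, the ceiling does not bind and the free-market outcome prevails.

894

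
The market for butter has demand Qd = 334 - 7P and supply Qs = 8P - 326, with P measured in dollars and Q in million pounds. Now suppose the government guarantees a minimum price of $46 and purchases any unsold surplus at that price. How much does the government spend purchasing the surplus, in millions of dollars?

Without the control the market clears where 334 - 7P = 8P - 326, i.e. P* = 44 and Q* = 26.
The floor of 46 is above the equilibrium price 44, so it binds.
At P = 46: Qd = 334 - 7·46 = 12 and Qs = 8·46 - 326 = 42.
Surplus = Qs - Qd = 30.
Government expenditure = surplus × support price = 30 × 46 = 1380.

1380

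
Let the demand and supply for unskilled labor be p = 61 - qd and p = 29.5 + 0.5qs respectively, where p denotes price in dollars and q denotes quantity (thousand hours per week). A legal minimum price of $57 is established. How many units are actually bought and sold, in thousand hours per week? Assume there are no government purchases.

Rearranging demand gives qd = 61 - p; rearranging supply gives qs = 2p - 59. Equilibrium: 61 - p = 2p - 59, so 120 = 3p and p* = 40, q* = 21.
Because the floor (57) lies above the market-clearing price, it is binding.
At p = 57: qd = 61 - 57 = 4 and qs = 2·57 - 59 = 55.
The quantity actually transacted is the short side, demand: 4.

4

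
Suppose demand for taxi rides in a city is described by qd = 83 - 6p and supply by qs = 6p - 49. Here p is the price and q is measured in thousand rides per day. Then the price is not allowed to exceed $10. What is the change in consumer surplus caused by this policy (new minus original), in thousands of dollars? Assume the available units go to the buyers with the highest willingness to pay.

8

Without the control the market clears where 83 - 6p = 6p - 49, i.e. p* = 11 and q* = 17.
Because the ceiling (10) lies below the market-clearing price, it is binding.
At p = 10: qd = 83 - 6·10 = 23 and qs = 6·10 - 49 = 11.
Consumer surplus without the control is ½ · (83/6 - 11) · 17 = 289/12.
With the ceiling, 11 units are sold at 10 (assume they go to the highest-value buyers). The demand price at q = 11 is 12, so CS = ½ · [(83/6 - 10) + (12 - 10)] · 11 = 385/12.
Change in consumer surplus = 385/12 - 289/12 = 8.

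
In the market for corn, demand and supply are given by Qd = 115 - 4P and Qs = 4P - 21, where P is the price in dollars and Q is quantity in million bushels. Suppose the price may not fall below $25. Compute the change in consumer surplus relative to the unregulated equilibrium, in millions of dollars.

-248

Equilibrium: 115 - 4P = 4P - 21, so 136 = 8P and P* = 17, Q* = 47.
Because the floor (25) lies above the market-clearing price, it is binding.
At P = 25: Qd = 115 - 4·25 = 15 and Qs = 4·25 - 21 = 79.
Consumer surplus without the control is ½ · (28.75 - 17) · 47 = 276.125.
With the floor, consumers buy 15 units at 25, so CS = ½ · (28.75 - 25) · 15 = 28.125.
Change in consumer surplus = 28.125 - 276.125 = -248.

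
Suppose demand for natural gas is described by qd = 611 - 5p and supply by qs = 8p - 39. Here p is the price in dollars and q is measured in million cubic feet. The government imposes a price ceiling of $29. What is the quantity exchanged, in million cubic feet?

Setting quantity demanded equal to quantity supplied, 611 - 5p = 8p - 39, gives p* = 50 and q* = 361.
Since 29 < 50, the ceiling is binding.
At p = 29: qd = 611 - 5·29 = 466 and qs = 8·29 - 39 = 193.
The quantity actually transacted is the short side, supply: 193.

193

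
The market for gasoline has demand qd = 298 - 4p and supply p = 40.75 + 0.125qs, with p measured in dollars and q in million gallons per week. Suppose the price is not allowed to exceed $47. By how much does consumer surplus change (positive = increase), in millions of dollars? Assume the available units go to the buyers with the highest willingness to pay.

Rearranging supply gives qs = 8p - 326. Equilibrium: 298 - 4p = 8p - 326, so 624 = 12p and p* = 52, q* = 90.
The ceiling of 47 is below the equilibrium price 52, so it binds.
At p = 47: qd = 298 - 4·47 = 110 and qs = 8·47 - 326 = 50.
Consumer surplus without the control is ½ · (74.5 - 52) · 90 = 1012.5.
With the ceiling, 50 units are sold at 47 (assume they go to the highest-value buyers). The demand price at q = 50 is 62, so CS = ½ · [(74.5 - 47) + (62 - 47)] · 50 = 1062.5.
Change in consumer surplus = 1062.5 - 1012.5 = 50.

50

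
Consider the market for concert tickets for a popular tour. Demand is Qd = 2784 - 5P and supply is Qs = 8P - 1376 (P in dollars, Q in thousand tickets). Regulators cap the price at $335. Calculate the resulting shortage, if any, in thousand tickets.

In a free market, 2784 - 5P = 8P - 1376 gives the equilibrium P* = 320, Q* = 1184.
The ceiling of 335 is above the equilibrium price 320, so it is not binding; the market clears at P* = 320, Q* = 1184.
Since the control does not bind, there is no shortage.

0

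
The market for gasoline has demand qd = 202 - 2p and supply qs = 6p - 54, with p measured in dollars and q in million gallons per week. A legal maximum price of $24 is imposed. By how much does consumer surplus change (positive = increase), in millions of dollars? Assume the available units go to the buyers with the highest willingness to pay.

144

Equilibrium: 202 - 2p = 6p - 54, so 256 = 8p and p* = 32, q* = 138.
Since 24 < 32, the ceiling is binding.
At p = 24: qd = 202 - 2·24 = 154 and qs = 6·24 - 54 = 90.
Consumer surplus without the control is ½ · (101 - 32) · 138 = 4761.
With the ceiling, 90 units are sold at 24 (assume they go to the highest-value buyers). The demand price at q = 90 is 56, so CS = ½ · [(101 - 24) + (56 - 24)] · 90 = 4905.
Change in consumer surplus = 4905 - 4761 = 144.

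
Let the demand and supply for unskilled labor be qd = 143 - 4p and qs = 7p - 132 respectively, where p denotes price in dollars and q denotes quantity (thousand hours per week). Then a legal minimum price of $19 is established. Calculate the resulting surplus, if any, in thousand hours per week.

Equilibrium: 143 - 4p = 7p - 132, so 275 = 11p and p* = 25, q* = 43.
Since 19 is below p* = 25, the floor does not bind and the free-market outcome prevails.
Since the control does not bind, there is no surplus.

0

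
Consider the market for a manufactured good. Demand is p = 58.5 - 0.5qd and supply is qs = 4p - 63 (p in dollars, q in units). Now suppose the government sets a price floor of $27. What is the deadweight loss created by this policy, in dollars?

0

Rearranging demand gives qd = 117 - 2p. Setting quantity demanded equal to quantity supplied, 117 - 2p = 4p - 63, gives p* = 30 and q* = 57.
Since 27 is below p* = 30, the floor does not bind and the free-market outcome prevails.
Since the control does not bind, no trades are prevented and deadweight loss is zero.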